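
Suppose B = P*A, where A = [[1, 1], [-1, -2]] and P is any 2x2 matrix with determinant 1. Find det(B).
-1

By the multiplicative property of determinants, det(B) = det(P*A) = det(P) * det(A) = det(A),
so the determinant is invariant under multiplication by any determinant-1 matrix; we just need det(A).

det(A) = (1)(-2) - (1)(-1) = -2 - (-1) = -1

Therefore det(B) = 1 * (-1) = -1.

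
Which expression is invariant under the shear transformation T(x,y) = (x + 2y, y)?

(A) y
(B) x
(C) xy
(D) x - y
A

Under the shear T(x,y) = (x + 2y, y):
Substitute the transformed coordinates into each option and compare with the original:
(A) y  ->  (y) = y   [equals y: invariant]
(B) x  ->  (x + 2y) = x + 2y   [differs from x: not invariant]
(C) xy  ->  (x + 2y)(y) = xy + 2y^2   [differs from xy: not invariant]
(D) x - y  ->  (x + 2y) - (y) = x + y   [differs from x - y: not invariant]

Only option (A), y, is unchanged by the transformation.
A horizontal shear moves points parallel to the x-axis, so the y-coordinate (and any function of y alone) is unchanged.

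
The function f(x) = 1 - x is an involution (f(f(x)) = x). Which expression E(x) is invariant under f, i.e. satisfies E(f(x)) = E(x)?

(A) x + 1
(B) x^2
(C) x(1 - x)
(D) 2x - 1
C

Replace x by f(x) = 1 - x in each option and simplify. As a quick numerical cross-check, also compare E(4) with E(f(4)) = E(-3).

(A) x + 1  ->  (1 - x) + 1 = 2 - x; check: E(4) = 5 but E(-3) = -2.   [not invariant]
(B) x^2  ->  (1 - x)^2 = (x - 1)^2; check: E(4) = 16 but E(-3) = 9.   [not invariant]
(C) x(1 - x)  ->  (1 - x)(1 - (1 - x)), which simplifies back to x(1 - x); check: E(4) = -12, E(-3) = -12.   [invariant]
(D) 2x - 1  ->  2(1 - x) - 1 = 1 - 2x; check: E(4) = 7 but E(-3) = -7.   [not invariant]

Only (C) is unchanged. E is symmetric under swapping x with f(x) = 1 - x, which is exactly what an involution does.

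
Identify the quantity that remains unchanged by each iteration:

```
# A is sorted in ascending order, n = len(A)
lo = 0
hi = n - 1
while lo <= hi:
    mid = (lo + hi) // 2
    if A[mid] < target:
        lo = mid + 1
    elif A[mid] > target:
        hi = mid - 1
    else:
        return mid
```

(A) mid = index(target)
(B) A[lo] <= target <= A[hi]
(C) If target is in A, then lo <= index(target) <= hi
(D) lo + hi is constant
C

A loop invariant must hold before the first iteration and be re-established by every execution of the body.

(C) If target is in A, then lo <= index(target) <= hi: Before the loop [lo, hi] = [0, n-1] covers every index. When A[mid] < target, sortedness puts target strictly to the right of mid, so setting lo = mid + 1 keeps index(target) in [lo, hi]; symmetrically for hi = mid - 1. Hence 'if target is in A then lo <= index(target) <= hi' holds after every iteration, and when lo > hi it proves target is absent.

The other options fail:
(A) mid = index(target): mid is just the current probe; it equals index(target) only on the iteration that returns.
(B) A[lo] <= target <= A[hi]: fails when target is not in A (e.g. target < A[0] already violates it before the loop), so it is not maintained in general.
(D) lo + hi is constant: each iteration moves exactly one of lo, hi, so lo + hi changes (e.g. 0 + (n-1) becomes (mid+1) + (n-1)).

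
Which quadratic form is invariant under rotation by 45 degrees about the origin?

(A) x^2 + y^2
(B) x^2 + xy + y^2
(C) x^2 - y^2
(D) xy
A

Rotation by 45 degrees sends (x, y) to (sqrt(2)x/2 - sqrt(2)y/2, sqrt(2)x/2 + sqrt(2)y/2).
Substitute the transformed coordinates into each option and compare with the original:
(A) x^2 + y^2  ->  (sqrt(2)x/2 - sqrt(2)y/2)^2 + (sqrt(2)x/2 + sqrt(2)y/2)^2 = x^2 + y^2   [equals x^2 + y^2: invariant]
(B) x^2 + xy + y^2  ->  (sqrt(2)x/2 - sqrt(2)y/2)^2 + (sqrt(2)x/2 - sqrt(2)y/2)(sqrt(2)x/2 + sqrt(2)y/2) + (sqrt(2)x/2 + sqrt(2)y/2)^2 = 3x^2/2 + y^2/2   [differs from x^2 + xy + y^2: not invariant]
(C) x^2 - y^2  ->  (sqrt(2)x/2 - sqrt(2)y/2)^2 - (sqrt(2)x/2 + sqrt(2)y/2)^2 = -2xy   [differs from x^2 - y^2: not invariant]
(D) xy  ->  (sqrt(2)x/2 - sqrt(2)y/2)(sqrt(2)x/2 + sqrt(2)y/2) = x^2/2 - y^2/2   [differs from xy: not invariant]

Only option (A), x^2 + y^2, is unchanged by the transformation.
x^2 + y^2 is the squared distance from the origin, which rotations preserve.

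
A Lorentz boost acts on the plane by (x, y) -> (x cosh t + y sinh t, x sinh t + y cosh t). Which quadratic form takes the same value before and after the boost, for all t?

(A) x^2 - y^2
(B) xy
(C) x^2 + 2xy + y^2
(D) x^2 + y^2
A

Write x' = x cosh t + y sinh t, y' = x sinh t + y cosh t and substitute into each option:
(A) x^2 - y^2: (x cosh t + y sinh t)^2 - (x sinh t + y cosh t)^2 = x^2(cosh^2 t - sinh^2 t) + 2xy(cosh t sinh t - sinh t cosh t) + y^2(sinh^2 t - cosh^2 t) = x^2 - y^2   [invariant, using cosh^2 t - sinh^2 t = 1]
(B) xy: (x cosh t + y sinh t)(x sinh t + y cosh t) = xy(cosh^2 t + sinh^2 t) + (x^2 + y^2) sinh t cosh t = xy cosh 2t + (x^2 + y^2)(sinh 2t)/2   [not invariant for t != 0]
(C) x^2 + 2xy + y^2: (x' + y')^2 with x' + y' = (x + y)(cosh t + sinh t) = (x + y)e^t, so it becomes (x + y)^2 e^(2t)   [not invariant for t != 0]
(D) x^2 + y^2: (x cosh t + y sinh t)^2 + (x sinh t + y cosh t)^2 = (x^2 + y^2)(cosh^2 t + sinh^2 t) + 4xy sinh t cosh t = (x^2 + y^2) cosh 2t + 2xy sinh 2t   [not invariant for t != 0]

Only (A) x^2 - y^2 is unchanged; it is the Minkowski form preserved by Lorentz boosts, just as x^2 + y^2 is preserved by ordinary rotations.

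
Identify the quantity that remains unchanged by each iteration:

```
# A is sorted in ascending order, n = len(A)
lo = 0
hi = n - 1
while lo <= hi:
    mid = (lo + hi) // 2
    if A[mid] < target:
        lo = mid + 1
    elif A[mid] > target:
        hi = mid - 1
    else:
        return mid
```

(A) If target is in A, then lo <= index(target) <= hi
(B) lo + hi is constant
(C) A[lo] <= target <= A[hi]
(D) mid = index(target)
A

A loop invariant must hold before the first iteration and be re-established by every execution of the body.

(A) If target is in A, then lo <= index(target) <= hi: Before the loop [lo, hi] = [0, n-1] covers every index. When A[mid] < target, sortedness puts target strictly to the right of mid, so setting lo = mid + 1 keeps index(target) in [lo, hi]; symmetrically for hi = mid - 1. Hence 'if target is in A then lo <= index(target) <= hi' holds after every iteration, and when lo > hi it proves target is absent.

The other options fail:
(B) lo + hi is constant: each iteration moves exactly one of lo, hi, so lo + hi changes (e.g. 0 + (n-1) becomes (mid+1) + (n-1)).
(C) A[lo] <= target <= A[hi]: fails when target is not in A (e.g. target < A[0] already violates it before the loop), so it is not maintained in general.
(D) mid = index(target): mid is just the current probe; it equals index(target) only on the iteration that returns.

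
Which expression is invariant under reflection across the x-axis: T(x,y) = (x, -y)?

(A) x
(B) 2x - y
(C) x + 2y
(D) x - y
A

The map is reflection across the x-axis: T(x,y) = (x, -y).
Substitute the transformed coordinates into each option and compare with the original:
(A) x  ->  (x) = x   [equals x: invariant]
(B) 2x - y  ->  2(x) - (-y) = 2x + y   [differs from 2x - y: not invariant]
(C) x + 2y  ->  (x) + 2(-y) = x - 2y   [differs from x + 2y: not invariant]
(D) x - y  ->  (x) - (-y) = x + y   [differs from x - y: not invariant]

Only option (A), x, is unchanged by the transformation.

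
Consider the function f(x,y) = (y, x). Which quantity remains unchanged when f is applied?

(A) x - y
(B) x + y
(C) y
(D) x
B

For f(x,y) = (y, x):
After applying f: x' = y, y' = x. So x' + y' = y + x = x + y.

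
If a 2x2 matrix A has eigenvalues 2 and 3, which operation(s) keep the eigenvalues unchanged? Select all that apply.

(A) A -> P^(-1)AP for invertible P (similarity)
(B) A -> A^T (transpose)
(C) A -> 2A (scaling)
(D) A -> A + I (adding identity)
A and B

Eigenvalues are preserved by:
1. Similarity transformations: A -> P^(-1)AP (same characteristic polynomial)
2. Transpose: A^T has the same eigenvalues as A

Eigenvalues are NOT preserved by:
- Adding identity: eigenvalues become 2+1, 3+1
- Scaling: eigenvalues become 4, 6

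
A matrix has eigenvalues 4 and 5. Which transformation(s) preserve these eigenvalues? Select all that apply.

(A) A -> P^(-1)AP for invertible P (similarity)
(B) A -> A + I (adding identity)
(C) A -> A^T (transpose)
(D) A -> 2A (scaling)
A and C

Eigenvalues are preserved by:
1. Similarity transformations: A -> P^(-1)AP (same characteristic polynomial)
2. Transpose: A^T has the same eigenvalues as A

Eigenvalues are NOT preserved by:
- Adding identity: eigenvalues become 4+1, 5+1
- Scaling: eigenvalues become 8, 10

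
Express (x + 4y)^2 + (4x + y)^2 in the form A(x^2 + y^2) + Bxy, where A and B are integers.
17(x^2 + y^2) + 16xy

Expanding: (x + 4y)^2 = x^2 + 8xy + 16y^2
(4x + y)^2 = 16x^2 + 8xy + y^2
Sum = (1+16)(x^2+y^2) + 16xy = 17(x^2 + y^2) + 16xy
This is symmetric in x and y.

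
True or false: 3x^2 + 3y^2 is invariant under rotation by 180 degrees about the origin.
True

Applying rotation by 180 degrees: x' = x*cos(180 degrees) - y*sin(180 degrees) = -x, y' = x*sin(180 degrees) + y*cos(180 degrees) = -y

Substituting into 3x^2 + 3y^2:
3(-x)^2 + 3(-y)^2
= 3x^2 + 3y^2

This equals the original expression 3x^2 + 3y^2, so it IS invariant.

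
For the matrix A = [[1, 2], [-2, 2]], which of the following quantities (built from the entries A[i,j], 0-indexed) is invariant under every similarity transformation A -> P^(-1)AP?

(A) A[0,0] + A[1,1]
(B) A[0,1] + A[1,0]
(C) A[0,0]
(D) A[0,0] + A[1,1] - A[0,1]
A

A[0,0] + A[1,1] is the trace of A. By the cyclic property of the trace, tr(P^(-1)AP) = tr(APP^(-1)) = tr(A), so it is the same for every matrix similar to A.

The other combinations are not similarity invariants. For example, take P = [[1, 1], [0, 1]] (det P = 1), so P^(-1) = [[1, -1], [0, 1]] and
B = P^(-1)AP = [[3, 3], [-2, 0]].
Evaluating each option on A and on B:
(A) A[0,0] + A[1,1]: 3 for A, 3 for B -> unchanged
(B) A[0,1] + A[1,0]: 0 for A, 1 for B -> changes
(C) A[0,0]: 1 for A, 3 for B -> changes
(D) A[0,0] + A[1,1] - A[0,1]: 1 for A, 0 for B -> changes

Only (A) A[0,0] + A[1,1] = 3 survives (and it does so for every P, not just this one), so it is the invariant.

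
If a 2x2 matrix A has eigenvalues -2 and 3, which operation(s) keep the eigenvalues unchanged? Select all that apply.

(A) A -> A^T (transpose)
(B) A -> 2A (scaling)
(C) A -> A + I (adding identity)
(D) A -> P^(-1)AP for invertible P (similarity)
A and D

Eigenvalues are preserved by:
1. Similarity transformations: A -> P^(-1)AP (same characteristic polynomial)
2. Transpose: A^T has the same eigenvalues as A

Eigenvalues are NOT preserved by:
- Adding identity: eigenvalues become -2+1, 3+1
- Scaling: eigenvalues become -4, 6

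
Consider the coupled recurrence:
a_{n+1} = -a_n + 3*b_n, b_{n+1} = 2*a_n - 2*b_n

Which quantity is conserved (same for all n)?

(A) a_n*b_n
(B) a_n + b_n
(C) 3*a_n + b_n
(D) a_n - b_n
B

Replace a_n by a_{n+1} = -a_n + 3*b_n and b_n by b_{n+1} = 2*a_n - 2*b_n in each option and simplify:
(A) a_n*b_n  ->  (-a_n + 3*b_n)*(2*a_n - 2*b_n) = -2*a_n^2 + 8*a_n*b_n - 6*b_n^2   [not conserved]
(B) a_n + b_n  ->  (-a_n + 3*b_n) + (2*a_n - 2*b_n) = a_n + b_n   [conserved]
(C) 3*a_n + b_n  ->  3*(-a_n + 3*b_n) + (2*a_n - 2*b_n) = -a_n + 7*b_n   [not conserved]
(D) a_n - b_n  ->  (-a_n + 3*b_n) - (2*a_n - 2*b_n) = -3*a_n + 5*b_n   [not conserved]

Only (B) a_n + b_n returns to itself after one step, so it is the conserved quantity.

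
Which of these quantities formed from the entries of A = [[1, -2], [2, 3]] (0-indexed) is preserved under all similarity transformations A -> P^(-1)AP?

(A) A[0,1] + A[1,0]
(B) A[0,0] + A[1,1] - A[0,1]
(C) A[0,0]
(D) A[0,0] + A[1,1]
D

A[0,0] + A[1,1] is the trace of A. By the cyclic property of the trace, tr(P^(-1)AP) = tr(APP^(-1)) = tr(A), so it is the same for every matrix similar to A.

The other combinations are not similarity invariants. For example, take P = [[1, 1], [1, 2]] (det P = 1), so P^(-1) = [[2, -1], [-1, 1]] and
B = P^(-1)AP = [[-7, -14], [6, 11]].
Evaluating each option on A and on B:
(A) A[0,1] + A[1,0]: 0 for A, -8 for B -> changes
(B) A[0,0] + A[1,1] - A[0,1]: 6 for A, 18 for B -> changes
(C) A[0,0]: 1 for A, -7 for B -> changes
(D) A[0,0] + A[1,1]: 4 for A, 4 for B -> unchanged

Only (D) A[0,0] + A[1,1] = 4 survives (and it does so for every P, not just this one), so it is the invariant.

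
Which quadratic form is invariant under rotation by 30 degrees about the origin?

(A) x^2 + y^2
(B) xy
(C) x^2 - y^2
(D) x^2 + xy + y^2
A

Rotation by 30 degrees sends (x, y) to (sqrt(3)x/2 - y/2, x/2 + sqrt(3)y/2).
Substitute the transformed coordinates into each option and compare with the original:
(A) x^2 + y^2  ->  (sqrt(3)x/2 - y/2)^2 + (x/2 + sqrt(3)y/2)^2 = x^2 + y^2   [equals x^2 + y^2: invariant]
(B) xy  ->  (sqrt(3)x/2 - y/2)(x/2 + sqrt(3)y/2) = sqrt(3)x^2/4 + xy/2 - sqrt(3)y^2/4   [differs from xy: not invariant]
(C) x^2 - y^2  ->  (sqrt(3)x/2 - y/2)^2 - (x/2 + sqrt(3)y/2)^2 = x^2/2 - sqrt(3)xy - y^2/2   [differs from x^2 - y^2: not invariant]
(D) x^2 + xy + y^2  ->  (sqrt(3)x/2 - y/2)^2 + (sqrt(3)x/2 - y/2)(x/2 + sqrt(3)y/2) + (x/2 + sqrt(3)y/2)^2 = sqrt(3)x^2/4 + x^2 + xy/2 - sqrt(3)y^2/4 + y^2   [differs from x^2 + xy + y^2: not invariant]

Only option (A), x^2 + y^2, is unchanged by the transformation.
x^2 + y^2 is the squared distance from the origin, which rotations preserve.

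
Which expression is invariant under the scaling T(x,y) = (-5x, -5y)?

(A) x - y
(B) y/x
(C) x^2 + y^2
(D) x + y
B

Under the uniform scaling T(x,y) = (-5x, -5y):
Substitute the transformed coordinates into each option and compare with the original:
(A) x - y  ->  (-5x) - (-5y) = -5x + 5y   [differs from x - y: not invariant]
(B) y/x  ->  (-5y)/(-5x) = y/x   [equals y/x: invariant]
(C) x^2 + y^2  ->  (-5x)^2 + (-5y)^2 = 25x^2 + 25y^2   [differs from x^2 + y^2: not invariant]
(D) x + y  ->  (-5x) + (-5y) = -5x - 5y   [differs from x + y: not invariant]

Only option (B), y/x, is unchanged by the transformation.
The common factor -5 cancels in a ratio of coordinates, while sums, products and sums of squares pick up factors of -5 or 25.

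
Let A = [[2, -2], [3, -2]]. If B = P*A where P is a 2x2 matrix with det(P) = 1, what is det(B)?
2

By the multiplicative property of determinants, det(B) = det(P*A) = det(P) * det(A) = det(A),
so the determinant is invariant under multiplication by any determinant-1 matrix; we just need det(A).

det(A) = (2)(-2) - (-2)(3) = -4 - (-6) = 2

Therefore det(B) = 1 * 2 = 2.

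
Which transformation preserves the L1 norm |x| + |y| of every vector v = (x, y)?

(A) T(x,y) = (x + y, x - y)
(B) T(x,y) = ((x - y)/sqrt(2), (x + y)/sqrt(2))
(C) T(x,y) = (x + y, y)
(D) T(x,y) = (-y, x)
D

A transformation preserves a norm if ||T(v)|| = ||v|| for every v; a single vector where the norm changes rules an option out.

(A) T(x,y) = (x + y, x - y): v = (1, 0) has norm |1| + |0| = 1, but T(v) = (1, 1) has norm 2 -- not preserved.
(B) T(x,y) = ((x - y)/sqrt(2), (x + y)/sqrt(2)): v = (1, 0) has norm |1| + |0| = 1, but T(v) = (sqrt(2)/2, sqrt(2)/2) has norm sqrt(2) -- not preserved.
(C) T(x,y) = (x + y, y): v = (0, 1) has norm |0| + |1| = 1, but T(v) = (1, 1) has norm 2 -- not preserved.
(D) T(x,y) = (-y, x): preserves the norm -- it only permutes the coordinates and/or flips signs, which leaves |x| + |y| unchanged.

Therefore the answer is (D).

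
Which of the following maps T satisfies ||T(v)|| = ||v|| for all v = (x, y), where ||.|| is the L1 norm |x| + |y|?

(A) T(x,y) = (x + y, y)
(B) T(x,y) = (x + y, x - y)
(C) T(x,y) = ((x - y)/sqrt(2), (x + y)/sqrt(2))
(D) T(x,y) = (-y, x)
D

A transformation preserves a norm if ||T(v)|| = ||v|| for every v; a single vector where the norm changes rules an option out.

(A) T(x,y) = (x + y, y): v = (0, 1) has norm |0| + |1| = 1, but T(v) = (1, 1) has norm 2 -- not preserved.
(B) T(x,y) = (x + y, x - y): v = (1, 0) has norm |1| + |0| = 1, but T(v) = (1, 1) has norm 2 -- not preserved.
(C) T(x,y) = ((x - y)/sqrt(2), (x + y)/sqrt(2)): v = (1, 0) has norm |1| + |0| = 1, but T(v) = (sqrt(2)/2, sqrt(2)/2) has norm sqrt(2) -- not preserved.
(D) T(x,y) = (-y, x): preserves the norm -- it only permutes the coordinates and/or flips signs, which leaves |x| + |y| unchanged.

Therefore the answer is (D).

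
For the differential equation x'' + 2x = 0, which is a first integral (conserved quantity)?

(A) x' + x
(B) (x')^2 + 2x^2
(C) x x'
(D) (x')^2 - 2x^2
B

A first integral I satisfies dI/dt = 0 along every solution. Differentiate each option and use the equation of motion:
(A) d/dt[x' + x] = x'' + x' = -2x + x', not identically 0
(B) d/dt[(x')^2 + 2x^2] = 2x'x'' + 4x x' = 2x'(-2x) + 4x x' = 0
(C) d/dt[x x'] = (x')^2 + x x'' = (x')^2 - 2x^2, not identically 0
(D) d/dt[(x')^2 - 2x^2] = 2x'x'' - 4x x' = -8x x', not identically 0

Only (B) has zero time-derivative. So the energy-like quantity (x')^2 + 2x^2 is the first integral.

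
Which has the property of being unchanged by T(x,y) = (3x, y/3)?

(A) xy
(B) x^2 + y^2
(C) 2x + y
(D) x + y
A

An expression E(x,y) is invariant under T if E(T(x,y)) = E(x,y). Here T(x,y) = (3x, y/3).
Substitute the transformed coordinates into each option and compare with the original:
(A) xy  ->  (3x)(y/3) = xy   [equals xy: invariant]
(B) x^2 + y^2  ->  (3x)^2 + (y/3)^2 = 9x^2 + y^2/9   [differs from x^2 + y^2: not invariant]
(C) 2x + y  ->  2(3x) + (y/3) = 6x + y/3   [differs from 2x + y: not invariant]
(D) x + y  ->  (3x) + (y/3) = 3x + y/3   [differs from x + y: not invariant]

Only option (A), xy, is unchanged by the transformation.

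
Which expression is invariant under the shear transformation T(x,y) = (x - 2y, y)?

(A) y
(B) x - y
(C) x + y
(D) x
A

Under the shear T(x,y) = (x - 2y, y):
Substitute the transformed coordinates into each option and compare with the original:
(A) y  ->  (y) = y   [equals y: invariant]
(B) x - y  ->  (x - 2y) - (y) = x - 3y   [differs from x - y: not invariant]
(C) x + y  ->  (x - 2y) + (y) = x - y   [differs from x + y: not invariant]
(D) x  ->  (x - 2y) = x - 2y   [differs from x: not invariant]

Only option (A), y, is unchanged by the transformation.
A horizontal shear moves points parallel to the x-axis, so the y-coordinate (and any function of y alone) is unchanged.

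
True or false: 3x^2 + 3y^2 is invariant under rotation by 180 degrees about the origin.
True

Applying rotation by 180 degrees: x' = x*cos(180 degrees) - y*sin(180 degrees) = -x, y' = x*sin(180 degrees) + y*cos(180 degrees) = -y

Substituting into 3x^2 + 3y^2:
3(-x)^2 + 3(-y)^2
= 3x^2 + 3y^2

This equals the original expression 3x^2 + 3y^2, so it IS invariant.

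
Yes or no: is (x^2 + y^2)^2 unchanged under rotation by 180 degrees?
Yes

Applying rotation by 180 degrees: x' = x*cos(180 degrees) - y*sin(180 degrees) = -x, y' = x*sin(180 degrees) + y*cos(180 degrees) = -y

Substituting into (x^2 + y^2)^2:
((-x)^2 + (-y)^2)^2
= x^4 + 2x^2y^2 + y^4 = (x^2 + y^2)^2

This equals the original expression (x^2 + y^2)^2, so it IS invariant.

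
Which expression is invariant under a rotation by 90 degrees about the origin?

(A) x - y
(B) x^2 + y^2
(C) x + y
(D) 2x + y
B

A rotation by 90 degrees sends (x, y) to (-y, x).
Substitute the transformed coordinates into each option and compare with the original:
(A) x - y  ->  (-y) - (x) = -x - y   [differs from x - y: not invariant]
(B) x^2 + y^2  ->  (-y)^2 + (x)^2 = x^2 + y^2   [equals x^2 + y^2: invariant]
(C) x + y  ->  (-y) + (x) = x - y   [differs from x + y: not invariant]
(D) 2x + y  ->  2(-y) + (x) = x - 2y   [differs from 2x + y: not invariant]

Only option (B), x^2 + y^2, is unchanged by the transformation.
Geometrically, x^2 + y^2 is the squared distance from the origin, which every rotation about the origin preserves.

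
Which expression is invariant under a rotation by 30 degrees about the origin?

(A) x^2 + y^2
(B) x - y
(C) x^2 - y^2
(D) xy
A

A rotation by 30 degrees sends (x, y) to (sqrt(3)x/2 - y/2, x/2 + sqrt(3)y/2).
Substitute the transformed coordinates into each option and compare with the original:
(A) x^2 + y^2  ->  (sqrt(3)x/2 - y/2)^2 + (x/2 + sqrt(3)y/2)^2 = x^2 + y^2   [equals x^2 + y^2: invariant]
(B) x - y  ->  (sqrt(3)x/2 - y/2) - (x/2 + sqrt(3)y/2) = -x/2 + sqrt(3)x/2 - sqrt(3)y/2 - y/2   [differs from x - y: not invariant]
(C) x^2 - y^2  ->  (sqrt(3)x/2 - y/2)^2 - (x/2 + sqrt(3)y/2)^2 = x^2/2 - sqrt(3)xy - y^2/2   [differs from x^2 - y^2: not invariant]
(D) xy  ->  (sqrt(3)x/2 - y/2)(x/2 + sqrt(3)y/2) = sqrt(3)x^2/4 + xy/2 - sqrt(3)y^2/4   [differs from xy: not invariant]

Only option (A), x^2 + y^2, is unchanged by the transformation.
Geometrically, x^2 + y^2 is the squared distance from the origin, which every rotation about the origin preserves.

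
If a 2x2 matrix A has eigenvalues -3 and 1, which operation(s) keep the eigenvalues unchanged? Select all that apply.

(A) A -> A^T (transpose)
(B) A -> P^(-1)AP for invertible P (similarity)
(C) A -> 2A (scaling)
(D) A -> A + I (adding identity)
A and B

Eigenvalues are preserved by:
1. Similarity transformations: A -> P^(-1)AP (same characteristic polynomial)
2. Transpose: A^T has the same eigenvalues as A

Eigenvalues are NOT preserved by:
- Adding identity: eigenvalues become -3+1, 1+1
- Scaling: eigenvalues become -6, 2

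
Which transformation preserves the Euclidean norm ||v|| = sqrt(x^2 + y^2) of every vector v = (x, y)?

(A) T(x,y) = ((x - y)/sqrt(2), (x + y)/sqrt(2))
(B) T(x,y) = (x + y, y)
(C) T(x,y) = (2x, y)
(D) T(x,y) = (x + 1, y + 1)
A

A transformation preserves a norm if ||T(v)|| = ||v|| for every v; a single vector where the norm changes rules an option out.

(A) T(x,y) = ((x - y)/sqrt(2), (x + y)/sqrt(2)): preserves the norm -- it is an orthogonal map (a rotation/reflection), and (sqrt(2)(x - y)/2)^2 + (sqrt(2)(x + y)/2)^2 simplifies to x^2 + y^2.
(B) T(x,y) = (x + y, y): v = (0, 1) has norm sqrt((0)^2 + (1)^2) = 1, but T(v) = (1, 1) has norm sqrt(2) -- not preserved.
(C) T(x,y) = (2x, y): v = (1, 0) has norm sqrt((1)^2 + (0)^2) = 1, but T(v) = (2, 0) has norm 2 -- not preserved.
(D) T(x,y) = (x + 1, y + 1): v = (1, 0) has norm sqrt((1)^2 + (0)^2) = 1, but T(v) = (2, 1) has norm sqrt(5) -- not preserved.

Therefore the answer is (A).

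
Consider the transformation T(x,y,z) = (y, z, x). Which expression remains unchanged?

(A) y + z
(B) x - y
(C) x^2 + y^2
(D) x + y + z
D

Apply T(x,y,z) = (y, z, x) to each option, i.e. replace (x, y, z) by the transformed coordinates.
Substitute the transformed coordinates into each option and compare with the original:
(A) y + z  ->  (z) + (x) = x + z   [differs from y + z: not invariant]
(B) x - y  ->  (y) - (z) = y - z   [differs from x - y: not invariant]
(C) x^2 + y^2  ->  (y)^2 + (z)^2 = y^2 + z^2   [differs from x^2 + y^2: not invariant]
(D) x + y + z  ->  (y) + (z) + (x) = x + y + z   [equals x + y + z: invariant]

Only option (D), x + y + z, is unchanged by the transformation.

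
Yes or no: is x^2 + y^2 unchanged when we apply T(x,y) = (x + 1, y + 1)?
No

Substitute T(x,y) = (x + 1, y + 1) into the expression and compare with the original.

Original: x^2 + y^2
After applying T: (x + 1)^2 + (y + 1)^2 = x^2 + 2x + y^2 + 2y + 2

This differs from the original x^2 + y^2 (difference: 2x + 2y + 2), so the expression is NOT invariant.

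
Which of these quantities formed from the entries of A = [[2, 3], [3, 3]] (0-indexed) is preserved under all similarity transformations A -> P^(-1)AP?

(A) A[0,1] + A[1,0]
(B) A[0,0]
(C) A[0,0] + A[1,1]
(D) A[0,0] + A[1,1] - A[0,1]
C

A[0,0] + A[1,1] is the trace of A. By the cyclic property of the trace, tr(P^(-1)AP) = tr(APP^(-1)) = tr(A), so it is the same for every matrix similar to A.

The other combinations are not similarity invariants. For example, take P = [[1, -1], [0, 1]] (det P = 1), so P^(-1) = [[1, 1], [0, 1]] and
B = P^(-1)AP = [[5, 1], [3, 0]].
Evaluating each option on A and on B:
(A) A[0,1] + A[1,0]: 6 for A, 4 for B -> changes
(B) A[0,0]: 2 for A, 5 for B -> changes
(C) A[0,0] + A[1,1]: 5 for A, 5 for B -> unchanged
(D) A[0,0] + A[1,1] - A[0,1]: 2 for A, 4 for B -> changes

Only (C) A[0,0] + A[1,1] = 5 survives (and it does so for every P, not just this one), so it is the invariant.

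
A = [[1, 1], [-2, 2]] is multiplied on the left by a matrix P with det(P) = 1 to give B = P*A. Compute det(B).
4

By the multiplicative property of determinants, det(B) = det(P*A) = det(P) * det(A) = det(A),
so the determinant is invariant under multiplication by any determinant-1 matrix; we just need det(A).

det(A) = (1)(2) - (1)(-2) = 2 - (-2) = 4

Therefore det(B) = 1 * 4 = 4.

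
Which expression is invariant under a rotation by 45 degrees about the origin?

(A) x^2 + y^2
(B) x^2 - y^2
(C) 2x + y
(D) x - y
A

A rotation by 45 degrees sends (x, y) to (sqrt(2)x/2 - sqrt(2)y/2, sqrt(2)x/2 + sqrt(2)y/2).
Substitute the transformed coordinates into each option and compare with the original:
(A) x^2 + y^2  ->  (sqrt(2)x/2 - sqrt(2)y/2)^2 + (sqrt(2)x/2 + sqrt(2)y/2)^2 = x^2 + y^2   [equals x^2 + y^2: invariant]
(B) x^2 - y^2  ->  (sqrt(2)x/2 - sqrt(2)y/2)^2 - (sqrt(2)x/2 + sqrt(2)y/2)^2 = -2xy   [differs from x^2 - y^2: not invariant]
(C) 2x + y  ->  2(sqrt(2)x/2 - sqrt(2)y/2) + (sqrt(2)x/2 + sqrt(2)y/2) = 3sqrt(2)x/2 - sqrt(2)y/2   [differs from 2x + y: not invariant]
(D) x - y  ->  (sqrt(2)x/2 - sqrt(2)y/2) - (sqrt(2)x/2 + sqrt(2)y/2) = -sqrt(2)y   [differs from x - y: not invariant]

Only option (A), x^2 + y^2, is unchanged by the transformation.
Geometrically, x^2 + y^2 is the squared distance from the origin, which every rotation about the origin preserves.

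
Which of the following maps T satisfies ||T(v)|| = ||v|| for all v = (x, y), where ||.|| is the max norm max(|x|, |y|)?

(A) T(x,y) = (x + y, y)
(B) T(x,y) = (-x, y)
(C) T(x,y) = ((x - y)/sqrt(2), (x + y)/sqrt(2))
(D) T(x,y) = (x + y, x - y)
B

A transformation preserves a norm if ||T(v)|| = ||v|| for every v; a single vector where the norm changes rules an option out.

(A) T(x,y) = (x + y, y): v = (1, 1) has norm max(|1|, |1|) = 1, but T(v) = (2, 1) has norm 2 -- not preserved.
(B) T(x,y) = (-x, y): preserves the norm -- it only permutes the coordinates and/or flips signs, which leaves max(|x|, |y|) unchanged.
(C) T(x,y) = ((x - y)/sqrt(2), (x + y)/sqrt(2)): v = (1, 0) has norm max(|1|, |0|) = 1, but T(v) = (sqrt(2)/2, sqrt(2)/2) has norm sqrt(2)/2 -- not preserved.
(D) T(x,y) = (x + y, x - y): v = (1, 1) has norm max(|1|, |1|) = 1, but T(v) = (2, 0) has norm 2 -- not preserved.

Therefore the answer is (B).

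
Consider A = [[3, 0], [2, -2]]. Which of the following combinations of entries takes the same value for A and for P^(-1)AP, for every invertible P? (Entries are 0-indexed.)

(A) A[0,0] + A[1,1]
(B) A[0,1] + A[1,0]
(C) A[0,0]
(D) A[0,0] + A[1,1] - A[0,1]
A

A[0,0] + A[1,1] is the trace of A. By the cyclic property of the trace, tr(P^(-1)AP) = tr(APP^(-1)) = tr(A), so it is the same for every matrix similar to A.

The other combinations are not similarity invariants. For example, take P = [[1, 2], [0, 1]] (det P = 1), so P^(-1) = [[1, -2], [0, 1]] and
B = P^(-1)AP = [[-1, 2], [2, 2]].
Evaluating each option on A and on B:
(A) A[0,0] + A[1,1]: 1 for A, 1 for B -> unchanged
(B) A[0,1] + A[1,0]: 2 for A, 4 for B -> changes
(C) A[0,0]: 3 for A, -1 for B -> changes
(D) A[0,0] + A[1,1] - A[0,1]: 1 for A, -1 for B -> changes

Only (A) A[0,0] + A[1,1] = 1 survives (and it does so for every P, not just this one), so it is the invariant.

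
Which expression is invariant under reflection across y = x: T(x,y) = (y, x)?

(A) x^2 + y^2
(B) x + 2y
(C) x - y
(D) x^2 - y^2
A

The map is reflection across y = x: T(x,y) = (y, x).
Substitute the transformed coordinates into each option and compare with the original:
(A) x^2 + y^2  ->  (y)^2 + (x)^2 = x^2 + y^2   [equals x^2 + y^2: invariant]
(B) x + 2y  ->  (y) + 2(x) = 2x + y   [differs from x + 2y: not invariant]
(C) x - y  ->  (y) - (x) = -x + y   [differs from x - y: not invariant]
(D) x^2 - y^2  ->  (y)^2 - (x)^2 = -x^2 + y^2   [differs from x^2 - y^2: not invariant]

Only option (A), x^2 + y^2, is unchanged by the transformation.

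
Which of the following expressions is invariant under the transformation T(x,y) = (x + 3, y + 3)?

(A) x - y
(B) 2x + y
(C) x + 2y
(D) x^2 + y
A

An expression E(x,y) is invariant under T if E(T(x,y)) = E(x,y). Here T(x,y) = (x + 3, y + 3).
Substitute the transformed coordinates into each option and compare with the original:
(A) x - y  ->  (x + 3) - (y + 3) = x - y   [equals x - y: invariant]
(B) 2x + y  ->  2(x + 3) + (y + 3) = 2x + y + 9   [differs from 2x + y: not invariant]
(C) x + 2y  ->  (x + 3) + 2(y + 3) = x + 2y + 9   [differs from x + 2y: not invariant]
(D) x^2 + y  ->  (x + 3)^2 + (y + 3) = x^2 + 6x + y + 12   [differs from x^2 + y: not invariant]

Only option (A), x - y, is unchanged by the transformation.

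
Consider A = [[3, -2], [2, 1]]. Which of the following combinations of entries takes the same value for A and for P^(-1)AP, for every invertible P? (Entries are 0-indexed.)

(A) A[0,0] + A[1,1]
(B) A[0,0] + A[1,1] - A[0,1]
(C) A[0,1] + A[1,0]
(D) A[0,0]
A

A[0,0] + A[1,1] is the trace of A. By the cyclic property of the trace, tr(P^(-1)AP) = tr(APP^(-1)) = tr(A), so it is the same for every matrix similar to A.

The other combinations are not similarity invariants. For example, take P = [[1, 1], [1, 2]] (det P = 1), so P^(-1) = [[2, -1], [-1, 1]] and
B = P^(-1)AP = [[-1, -6], [2, 5]].
Evaluating each option on A and on B:
(A) A[0,0] + A[1,1]: 4 for A, 4 for B -> unchanged
(B) A[0,0] + A[1,1] - A[0,1]: 6 for A, 10 for B -> changes
(C) A[0,1] + A[1,0]: 0 for A, -4 for B -> changes
(D) A[0,0]: 3 for A, -1 for B -> changes

Only (A) A[0,0] + A[1,1] = 4 survives (and it does so for every P, not just this one), so it is the invariant.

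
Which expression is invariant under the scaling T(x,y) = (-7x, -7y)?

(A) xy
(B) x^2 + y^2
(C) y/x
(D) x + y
C

Under the uniform scaling T(x,y) = (-7x, -7y):
Substitute the transformed coordinates into each option and compare with the original:
(A) xy  ->  (-7x)(-7y) = 49xy   [differs from xy: not invariant]
(B) x^2 + y^2  ->  (-7x)^2 + (-7y)^2 = 49x^2 + 49y^2   [differs from x^2 + y^2: not invariant]
(C) y/x  ->  (-7y)/(-7x) = y/x   [equals y/x: invariant]
(D) x + y  ->  (-7x) + (-7y) = -7x - 7y   [differs from x + y: not invariant]

Only option (C), y/x, is unchanged by the transformation.
The common factor -7 cancels in a ratio of coordinates, while sums, products and sums of squares pick up factors of -7 or 49.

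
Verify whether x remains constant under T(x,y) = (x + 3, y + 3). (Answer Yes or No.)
No

Substitute T(x,y) = (x + 3, y + 3) into the expression and compare with the original.

Original: x
After applying T: (x + 3) = x + 3

This differs from the original x (difference: 3), so the expression is NOT invariant.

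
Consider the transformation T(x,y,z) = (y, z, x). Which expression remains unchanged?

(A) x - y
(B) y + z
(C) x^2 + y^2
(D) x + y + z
D

Apply T(x,y,z) = (y, z, x) to each option, i.e. replace (x, y, z) by the transformed coordinates.
Substitute the transformed coordinates into each option and compare with the original:
(A) x - y  ->  (y) - (z) = y - z   [differs from x - y: not invariant]
(B) y + z  ->  (z) + (x) = x + z   [differs from y + z: not invariant]
(C) x^2 + y^2  ->  (y)^2 + (z)^2 = y^2 + z^2   [differs from x^2 + y^2: not invariant]
(D) x + y + z  ->  (y) + (z) + (x) = x + y + z   [equals x + y + z: invariant]

Only option (D), x + y + z, is unchanged by the transformation.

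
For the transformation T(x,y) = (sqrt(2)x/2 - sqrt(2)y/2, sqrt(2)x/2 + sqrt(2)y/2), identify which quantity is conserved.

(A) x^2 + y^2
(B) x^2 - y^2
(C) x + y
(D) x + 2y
A

An expression E(x,y) is invariant under T if E(T(x,y)) = E(x,y). Here T(x,y) = (sqrt(2)x/2 - sqrt(2)y/2, sqrt(2)x/2 + sqrt(2)y/2).
Substitute the transformed coordinates into each option and compare with the original:
(A) x^2 + y^2  ->  (sqrt(2)x/2 - sqrt(2)y/2)^2 + (sqrt(2)x/2 + sqrt(2)y/2)^2 = x^2 + y^2   [equals x^2 + y^2: invariant]
(B) x^2 - y^2  ->  (sqrt(2)x/2 - sqrt(2)y/2)^2 - (sqrt(2)x/2 + sqrt(2)y/2)^2 = -2xy   [differs from x^2 - y^2: not invariant]
(C) x + y  ->  (sqrt(2)x/2 - sqrt(2)y/2) + (sqrt(2)x/2 + sqrt(2)y/2) = sqrt(2)x   [differs from x + y: not invariant]
(D) x + 2y  ->  (sqrt(2)x/2 - sqrt(2)y/2) + 2(sqrt(2)x/2 + sqrt(2)y/2) = 3sqrt(2)x/2 + sqrt(2)y/2   [differs from x + 2y: not invariant]

Only option (A), x^2 + y^2, is unchanged by the transformation.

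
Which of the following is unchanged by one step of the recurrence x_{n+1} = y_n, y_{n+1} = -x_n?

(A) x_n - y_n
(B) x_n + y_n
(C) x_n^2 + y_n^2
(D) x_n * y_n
C

For the recurrence x_{n+1} = y_n, y_{n+1} = -x_n:

x_{n+1}^2 + y_{n+1}^2 = y_n^2 + (-x_n)^2 = x_n^2 + y_n^2
The sum of squares is conserved (like energy in a harmonic oscillator).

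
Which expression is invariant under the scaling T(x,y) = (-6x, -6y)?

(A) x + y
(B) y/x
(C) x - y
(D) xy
B

Under the uniform scaling T(x,y) = (-6x, -6y):
Substitute the transformed coordinates into each option and compare with the original:
(A) x + y  ->  (-6x) + (-6y) = -6x - 6y   [differs from x + y: not invariant]
(B) y/x  ->  (-6y)/(-6x) = y/x   [equals y/x: invariant]
(C) x - y  ->  (-6x) - (-6y) = -6x + 6y   [differs from x - y: not invariant]
(D) xy  ->  (-6x)(-6y) = 36xy   [differs from xy: not invariant]

Only option (B), y/x, is unchanged by the transformation.
The common factor -6 cancels in a ratio of coordinates, while sums, products and sums of squares pick up factors of -6 or 36.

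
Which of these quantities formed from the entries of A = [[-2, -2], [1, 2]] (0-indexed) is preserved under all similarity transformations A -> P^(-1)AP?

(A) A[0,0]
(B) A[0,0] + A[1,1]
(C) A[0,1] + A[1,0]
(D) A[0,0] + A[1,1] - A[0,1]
B

A[0,0] + A[1,1] is the trace of A. By the cyclic property of the trace, tr(P^(-1)AP) = tr(APP^(-1)) = tr(A), so it is the same for every matrix similar to A.

The other combinations are not similarity invariants. For example, take P = [[1, 2], [0, 1]] (det P = 1), so P^(-1) = [[1, -2], [0, 1]] and
B = P^(-1)AP = [[-4, -14], [1, 4]].
Evaluating each option on A and on B:
(A) A[0,0]: -2 for A, -4 for B -> changes
(B) A[0,0] + A[1,1]: 0 for A, 0 for B -> unchanged
(C) A[0,1] + A[1,0]: -1 for A, -13 for B -> changes
(D) A[0,0] + A[1,1] - A[0,1]: 2 for A, 14 for B -> changes

Only (B) A[0,0] + A[1,1] = 0 survives (and it does so for every P, not just this one), so it is the invariant.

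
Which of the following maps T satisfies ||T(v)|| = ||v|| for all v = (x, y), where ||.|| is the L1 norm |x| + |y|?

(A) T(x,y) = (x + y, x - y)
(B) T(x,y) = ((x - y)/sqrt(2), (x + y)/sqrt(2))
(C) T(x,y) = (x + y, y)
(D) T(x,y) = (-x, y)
D

A transformation preserves a norm if ||T(v)|| = ||v|| for every v; a single vector where the norm changes rules an option out.

(A) T(x,y) = (x + y, x - y): v = (1, 0) has norm |1| + |0| = 1, but T(v) = (1, 1) has norm 2 -- not preserved.
(B) T(x,y) = ((x - y)/sqrt(2), (x + y)/sqrt(2)): v = (1, 0) has norm |1| + |0| = 1, but T(v) = (sqrt(2)/2, sqrt(2)/2) has norm sqrt(2) -- not preserved.
(C) T(x,y) = (x + y, y): v = (0, 1) has norm |0| + |1| = 1, but T(v) = (1, 1) has norm 2 -- not preserved.
(D) T(x,y) = (-x, y): preserves the norm -- it only permutes the coordinates and/or flips signs, which leaves |x| + |y| unchanged.

Therefore the answer is (D).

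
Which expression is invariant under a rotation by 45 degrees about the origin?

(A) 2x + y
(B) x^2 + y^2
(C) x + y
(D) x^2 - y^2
B

A rotation by 45 degrees sends (x, y) to (sqrt(2)x/2 - sqrt(2)y/2, sqrt(2)x/2 + sqrt(2)y/2).
Substitute the transformed coordinates into each option and compare with the original:
(A) 2x + y  ->  2(sqrt(2)x/2 - sqrt(2)y/2) + (sqrt(2)x/2 + sqrt(2)y/2) = 3sqrt(2)x/2 - sqrt(2)y/2   [differs from 2x + y: not invariant]
(B) x^2 + y^2  ->  (sqrt(2)x/2 - sqrt(2)y/2)^2 + (sqrt(2)x/2 + sqrt(2)y/2)^2 = x^2 + y^2   [equals x^2 + y^2: invariant]
(C) x + y  ->  (sqrt(2)x/2 - sqrt(2)y/2) + (sqrt(2)x/2 + sqrt(2)y/2) = sqrt(2)x   [differs from x + y: not invariant]
(D) x^2 - y^2  ->  (sqrt(2)x/2 - sqrt(2)y/2)^2 - (sqrt(2)x/2 + sqrt(2)y/2)^2 = -2xy   [differs from x^2 - y^2: not invariant]

Only option (B), x^2 + y^2, is unchanged by the transformation.
Geometrically, x^2 + y^2 is the squared distance from the origin, which every rotation about the origin preserves.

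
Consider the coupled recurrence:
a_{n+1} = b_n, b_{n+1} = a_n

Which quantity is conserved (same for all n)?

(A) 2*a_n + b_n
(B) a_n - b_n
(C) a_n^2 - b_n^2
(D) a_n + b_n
D

Replace a_n by a_{n+1} = b_n and b_n by b_{n+1} = a_n in each option and simplify:
(A) 2*a_n + b_n  ->  2*(b_n) + (a_n) = a_n + 2*b_n   [not conserved]
(B) a_n - b_n  ->  (b_n) - (a_n) = -a_n + b_n   [not conserved]
(C) a_n^2 - b_n^2  ->  (b_n)^2 - (a_n)^2 = -a_n^2 + b_n^2   [not conserved]
(D) a_n + b_n  ->  (b_n) + (a_n) = a_n + b_n   [conserved]

Only (D) a_n + b_n returns to itself after one step, so it is the conserved quantity.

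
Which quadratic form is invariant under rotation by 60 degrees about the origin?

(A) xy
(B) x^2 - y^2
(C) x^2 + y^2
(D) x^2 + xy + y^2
C

Rotation by 60 degrees sends (x, y) to (x/2 - sqrt(3)y/2, sqrt(3)x/2 + y/2).
Substitute the transformed coordinates into each option and compare with the original:
(A) xy  ->  (x/2 - sqrt(3)y/2)(sqrt(3)x/2 + y/2) = sqrt(3)x^2/4 - xy/2 - sqrt(3)y^2/4   [differs from xy: not invariant]
(B) x^2 - y^2  ->  (x/2 - sqrt(3)y/2)^2 - (sqrt(3)x/2 + y/2)^2 = -x^2/2 - sqrt(3)xy + y^2/2   [differs from x^2 - y^2: not invariant]
(C) x^2 + y^2  ->  (x/2 - sqrt(3)y/2)^2 + (sqrt(3)x/2 + y/2)^2 = x^2 + y^2   [equals x^2 + y^2: invariant]
(D) x^2 + xy + y^2  ->  (x/2 - sqrt(3)y/2)^2 + (x/2 - sqrt(3)y/2)(sqrt(3)x/2 + y/2) + (sqrt(3)x/2 + y/2)^2 = sqrt(3)x^2/4 + x^2 - xy/2 - sqrt(3)y^2/4 + y^2   [differs from x^2 + xy + y^2: not invariant]

Only option (C), x^2 + y^2, is unchanged by the transformation.
x^2 + y^2 is the squared distance from the origin, which rotations preserve.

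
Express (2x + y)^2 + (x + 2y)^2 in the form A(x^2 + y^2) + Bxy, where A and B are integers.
5(x^2 + y^2) + 8xy

Expanding: (2x + y)^2 = 4x^2 + 4xy + y^2
(x + 2y)^2 = x^2 + 4xy + 4y^2
Sum = (4+1)(x^2+y^2) + 8xy = 5(x^2 + y^2) + 8xy
This is symmetric in x and y.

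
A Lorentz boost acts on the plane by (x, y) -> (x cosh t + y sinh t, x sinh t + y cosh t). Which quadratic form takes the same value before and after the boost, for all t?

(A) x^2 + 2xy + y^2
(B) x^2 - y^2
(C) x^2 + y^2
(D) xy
B

Write x' = x cosh t + y sinh t, y' = x sinh t + y cosh t and substitute into each option:
(A) x^2 + 2xy + y^2: (x' + y')^2 with x' + y' = (x + y)(cosh t + sinh t) = (x + y)e^t, so it becomes (x + y)^2 e^(2t)   [not invariant for t != 0]
(B) x^2 - y^2: (x cosh t + y sinh t)^2 - (x sinh t + y cosh t)^2 = x^2(cosh^2 t - sinh^2 t) + 2xy(cosh t sinh t - sinh t cosh t) + y^2(sinh^2 t - cosh^2 t) = x^2 - y^2   [invariant, using cosh^2 t - sinh^2 t = 1]
(C) x^2 + y^2: (x cosh t + y sinh t)^2 + (x sinh t + y cosh t)^2 = (x^2 + y^2)(cosh^2 t + sinh^2 t) + 4xy sinh t cosh t = (x^2 + y^2) cosh 2t + 2xy sinh 2t   [not invariant for t != 0]
(D) xy: (x cosh t + y sinh t)(x sinh t + y cosh t) = xy(cosh^2 t + sinh^2 t) + (x^2 + y^2) sinh t cosh t = xy cosh 2t + (x^2 + y^2)(sinh 2t)/2   [not invariant for t != 0]

Only (B) x^2 - y^2 is unchanged; it is the Minkowski form preserved by Lorentz boosts, just as x^2 + y^2 is preserved by ordinary rotations.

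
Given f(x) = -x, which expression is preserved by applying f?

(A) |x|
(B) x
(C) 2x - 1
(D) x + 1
A

For f(x) = -x:
Applying f replaces x by -x. Since |-x| = |x|, the absolute value is unchanged by f, whereas x -> -x, 2x - 1 -> -2x - 1 and x + 1 -> -x + 1 all change.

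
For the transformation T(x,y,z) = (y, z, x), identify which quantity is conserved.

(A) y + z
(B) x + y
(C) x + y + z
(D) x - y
C

Apply T(x,y,z) = (y, z, x) to each option, i.e. replace (x, y, z) by the transformed coordinates.
Substitute the transformed coordinates into each option and compare with the original:
(A) y + z  ->  (z) + (x) = x + z   [differs from y + z: not invariant]
(B) x + y  ->  (y) + (z) = y + z   [differs from x + y: not invariant]
(C) x + y + z  ->  (y) + (z) + (x) = x + y + z   [equals x + y + z: invariant]
(D) x - y  ->  (y) - (z) = y - z   [differs from x - y: not invariant]

Only option (C), x + y + z, is unchanged by the transformation.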